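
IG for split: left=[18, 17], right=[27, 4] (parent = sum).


Parent = [45, 21], H_parent = 0.9024
H_left = 0.9994 (n=35), H_right = 0.5548 (n=31)
H_children = (35/66)·0.9994 + (31/66)·0.5548 = 0.7906
IG = 0.9024 - 0.7906 = 0.1118

0.1118


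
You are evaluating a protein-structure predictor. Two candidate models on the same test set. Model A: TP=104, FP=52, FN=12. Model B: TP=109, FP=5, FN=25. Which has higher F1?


Model A: P=104/156=0.6667, R=104/116=0.8966, F1=2PR/(P+R)=2TP/(2TP+FP+FN)=208/272=0.7647
Model B: P=109/114=0.9561, R=109/134=0.8134, F1=2PR/(P+R)=2TP/(2TP+FP+FN)=218/248=0.879
0.7647 < 0.879 → Model B

Model B


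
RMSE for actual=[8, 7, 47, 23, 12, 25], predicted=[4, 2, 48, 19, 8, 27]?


MSE = 78/6 = 13
RMSE = √(78/6) = 3.6056

3.6056


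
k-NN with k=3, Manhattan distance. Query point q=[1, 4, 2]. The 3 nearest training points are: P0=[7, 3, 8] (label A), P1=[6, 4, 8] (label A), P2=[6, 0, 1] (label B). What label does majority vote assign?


d(q,P0) = 13  (label A)
d(q,P1) = 11  (label A)
d(q,P2) = 10  (label B)
Votes: A=2, B=1
Majority → A

A


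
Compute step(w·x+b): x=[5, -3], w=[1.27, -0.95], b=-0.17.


z = (5)·(1.27) + (-3)·(-0.95) - 0.17
  = 9.03
step(z) = 1 (z≥0)

1


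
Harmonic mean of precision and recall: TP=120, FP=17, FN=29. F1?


Precision = 120/137 = 0.8759
Recall = 120/149 = 0.8054
F1 = 2·P·R/(P+R) = 2·TP/(2·TP+FP+FN) = 240/(240+17+29) = 240/286 = 0.8392

0.8392


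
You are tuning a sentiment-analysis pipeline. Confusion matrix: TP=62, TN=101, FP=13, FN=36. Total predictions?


Total = TP + TN + FP + FN
= 62 + 101 + 13 + 36
= 212
(Predicted positive: 75, predicted negative: 137)

212


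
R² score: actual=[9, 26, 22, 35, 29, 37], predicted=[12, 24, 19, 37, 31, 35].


ȳ = 26.3333
SS_res = Σ(y-ŷ)² = 34
SS_tot = Σ(y-ȳ)² = 515.33
R² = 1 - SS_res/SS_tot = 1 - 0.066 = 0.934

0.934


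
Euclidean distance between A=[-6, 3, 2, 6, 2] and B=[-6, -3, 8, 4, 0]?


d = √((-6+ 6)² + (3+ 3)² + (2-8)² + (6-4)² + (2-0)²)
  = √(0 + 36 + 36 + 4 + 4)
  = √80 = 8.9443

8.9443


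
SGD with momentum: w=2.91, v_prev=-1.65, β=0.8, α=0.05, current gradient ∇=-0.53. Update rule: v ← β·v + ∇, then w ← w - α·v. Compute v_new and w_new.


v_new = 0.8·-1.65 - 0.53 = -1.32 - 0.53 = -1.85
w_new = 2.91 - 0.05·-1.85 = 2.91 + 0.0925 = 3.0025

v_new=-1.85, w_new=3.0025


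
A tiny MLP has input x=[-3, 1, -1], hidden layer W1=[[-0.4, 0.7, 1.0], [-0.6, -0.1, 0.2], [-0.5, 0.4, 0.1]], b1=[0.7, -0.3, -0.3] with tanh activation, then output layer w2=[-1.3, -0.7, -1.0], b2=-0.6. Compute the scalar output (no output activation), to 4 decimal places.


z1[0] = (-0.4)·(-3) + (0.7)·(1) + (1.0)·(-1) + 0.7 = 1.6
z1[1] = (-0.6)·(-3) + (-0.1)·(1) + (0.2)·(-1) - 0.3 = 1.2
z1[2] = (-0.5)·(-3) + (0.4)·(1) + (0.1)·(-1) - 0.3 = 1.5
h = tanh(z1) = [0.9217, 0.8337, 0.9051]
output = (-1.3)·(0.9217) + (-0.7)·(0.8337) + (-1.0)·(0.9051) - 0.6 = -3.2869

-3.2869


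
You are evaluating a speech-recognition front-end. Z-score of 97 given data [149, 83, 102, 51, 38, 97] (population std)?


μ = 86.6667, σ = 36.243
z = (97 - 86.6667)/36.243 = 0.2851

0.2851


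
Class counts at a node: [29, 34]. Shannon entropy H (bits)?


Probabilities: [29/63, 34/63] ≈ [0.4603, 0.5397]
H = -((29/63)·log₂(29/63) + (34/63)·log₂(34/63))
  = 0.9955 bits

0.9955 bits


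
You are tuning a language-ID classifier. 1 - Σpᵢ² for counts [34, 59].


Probabilities: [34/93, 59/93] ≈ [0.3656, 0.6344]
Σpᵢ² = (1156 + 3481)/93² = 4637/8649
Gini = 1 - Σpᵢ² = 1 - 4637/8649 = 0.4639

0.4639


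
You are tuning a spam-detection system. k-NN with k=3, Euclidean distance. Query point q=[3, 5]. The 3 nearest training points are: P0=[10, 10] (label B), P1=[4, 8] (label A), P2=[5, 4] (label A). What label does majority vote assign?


d(q,P0) = 8.6023  (label B)
d(q,P1) = 3.1623  (label A)
d(q,P2) = 2.2361  (label A)
Votes: A=2, B=1
Majority → A

A


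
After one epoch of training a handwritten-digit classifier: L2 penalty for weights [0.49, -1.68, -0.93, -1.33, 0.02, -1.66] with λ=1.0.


‖w‖₂² = (0.49)² + (-1.68)² + (-0.93)² + (-1.33)² + (0.02)² + (-1.66)²
     = 0.2401 + 2.8224 + 0.8649 + 1.7689 + 0.0004 + 2.7556
     = 8.4523
λ·‖w‖₂² = 1.0·8.4523 = 8.4523

8.4523


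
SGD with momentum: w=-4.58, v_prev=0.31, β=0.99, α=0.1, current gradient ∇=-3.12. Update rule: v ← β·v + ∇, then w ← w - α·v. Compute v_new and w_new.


v_new = 0.99·0.31 - 3.12 = 0.3069 - 3.12 = -2.8131
w_new = -4.58 - 0.1·-2.8131 = -4.58 + 0.28131 = -4.29869

v_new=-2.8131, w_new=-4.29869


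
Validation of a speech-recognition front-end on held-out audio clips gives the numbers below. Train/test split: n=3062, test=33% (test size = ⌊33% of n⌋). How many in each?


Test = ⌊3062·33/100⌋ = 1010
Train = 3062 - 1010 = 2052

Train: 2052, Test: 1010


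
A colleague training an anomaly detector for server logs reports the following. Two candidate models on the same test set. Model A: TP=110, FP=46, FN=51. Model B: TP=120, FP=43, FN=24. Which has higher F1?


Model A: P=110/156=0.7051, R=110/161=0.6832, F1=2PR/(P+R)=2TP/(2TP+FP+FN)=220/317=0.694
Model B: P=120/163=0.7362, R=120/144=0.8333, F1=2PR/(P+R)=2TP/(2TP+FP+FN)=240/307=0.7818
0.694 < 0.7818 → Model B

Model B


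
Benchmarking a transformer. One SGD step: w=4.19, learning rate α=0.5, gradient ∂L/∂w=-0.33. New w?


w_new = w - α·∇
= 4.19 - 0.5·-0.33
= 4.19 + 0.165
= 4.355

4.355


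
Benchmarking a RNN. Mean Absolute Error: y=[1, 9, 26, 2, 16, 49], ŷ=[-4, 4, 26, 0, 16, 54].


Absolute errors: |1+ 4|=5, |9-4|=5, |26-26|=0, |2-0|=2, |16-16|=0, |49-54|=5
Sum = 17
MAE = 17/6 = 17/6

17/6


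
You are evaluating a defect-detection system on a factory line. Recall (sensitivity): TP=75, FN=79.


Recall = TP/(TP+FN)
= 75/(75+79)
= 75/154 = 48.7%

48.7%


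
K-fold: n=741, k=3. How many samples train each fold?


Fold size = 741/3 = 247
Training per fold = 741 - 247 = 494

494


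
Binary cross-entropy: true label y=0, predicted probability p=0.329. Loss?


BCE = -[y·ln(p) + (1-y)·ln(1-p)]
= -0 - 1·ln(1-0.329)
= -ln(0.671) = 0.399

0.399


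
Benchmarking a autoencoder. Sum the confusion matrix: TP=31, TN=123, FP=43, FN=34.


Total = TP + TN + FP + FN
= 31 + 123 + 43 + 34
= 231
(Predicted positive: 74, predicted negative: 157)

231


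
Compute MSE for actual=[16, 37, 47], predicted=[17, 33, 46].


Squared errors: (16-17)²=1, (37-33)²=16, (47-46)²=1
Sum = 18
MSE = 18/3 = 6

6


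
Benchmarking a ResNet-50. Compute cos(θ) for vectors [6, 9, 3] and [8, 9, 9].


A·B = 6·8 + 9·9 + 3·9 = 156
‖A‖ = √126 = 11.225, ‖B‖ = √226 = 15.0333
cos = 156/(√126·√226) = 156/√28476 = 0.9245

0.9245


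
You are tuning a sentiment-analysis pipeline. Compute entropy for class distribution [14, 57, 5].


Probabilities: [14/76, 57/76, 5/76] ≈ [0.1842, 0.75, 0.0658]
H = -((14/76)·log₂(14/76) + (57/76)·log₂(57/76) + (5/76)·log₂(5/76))
  = 1.0191 bits

1.0191 bits


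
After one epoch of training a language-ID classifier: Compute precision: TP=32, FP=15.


Precision = TP/(TP+FP)
= 32/(32+15)
= 32/47 = 68.09%

68.09%


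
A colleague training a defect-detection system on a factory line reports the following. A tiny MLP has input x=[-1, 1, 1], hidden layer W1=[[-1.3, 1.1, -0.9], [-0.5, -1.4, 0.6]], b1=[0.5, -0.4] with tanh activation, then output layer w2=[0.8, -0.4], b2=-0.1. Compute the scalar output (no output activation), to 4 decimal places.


z1[0] = (-1.3)·(-1) + (1.1)·(1) + (-0.9)·(1) + 0.5 = 2.0
z1[1] = (-0.5)·(-1) + (-1.4)·(1) + (0.6)·(1) - 0.4 = -0.7
h = tanh(z1) = [0.964, -0.6044]
output = (0.8)·(0.964) + (-0.4)·(-0.6044) - 0.1 = 0.913

0.913


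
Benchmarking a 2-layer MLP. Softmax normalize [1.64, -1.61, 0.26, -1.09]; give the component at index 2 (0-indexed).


Exponentials: e^1.64=5.1552, e^-1.61=0.1999, e^0.26=1.2969, e^-1.09=0.3362
Sum = 6.9882
Softmax = [0.7377, 0.0286, 0.1856, 0.0481]
p[2] = 1.2969/6.9882 = 0.1856

0.1856


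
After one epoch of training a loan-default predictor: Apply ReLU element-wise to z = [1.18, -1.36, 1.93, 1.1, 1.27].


ReLU(1.18) = max(0, 1.18) = 1.18
ReLU(-1.36) = max(0, -1.36) = 0.0
ReLU(1.93) = max(0, 1.93) = 1.93
ReLU(1.1) = max(0, 1.1) = 1.1
ReLU(1.27) = max(0, 1.27) = 1.27
result = [1.18, 0.0, 1.93, 1.1, 1.27]

[1.18, 0.0, 1.93, 1.1, 1.27]


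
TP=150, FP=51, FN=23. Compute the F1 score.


Precision = 150/201 = 0.7463
Recall = 150/173 = 0.8671
F1 = 2·P·R/(P+R) = 2·TP/(2·TP+FP+FN) = 300/(300+51+23) = 300/374 = 0.8021

0.8021


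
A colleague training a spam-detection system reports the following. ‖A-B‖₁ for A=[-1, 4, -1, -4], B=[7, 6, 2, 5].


d = |-1-7| + |4-6| + |-1-2| + |-4-5|
  = 8 + 2 + 3 + 9
  = 22

22


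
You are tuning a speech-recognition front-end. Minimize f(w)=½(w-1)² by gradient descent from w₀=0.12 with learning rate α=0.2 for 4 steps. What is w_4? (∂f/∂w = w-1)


step 1: grad = 0.12-1 = -0.88; w = 0.12 - 0.2·(-0.88) = 0.296
step 2: grad = 0.296-1 = -0.704; w = 0.296 - 0.2·(-0.704) = 0.4368
step 3: grad = 0.4368-1 = -0.5632; w = 0.4368 - 0.2·(-0.5632) = 0.54944
step 4: grad = 0.54944-1 = -0.45056; w = 0.54944 - 0.2·(-0.45056) = 0.639552

0.639552


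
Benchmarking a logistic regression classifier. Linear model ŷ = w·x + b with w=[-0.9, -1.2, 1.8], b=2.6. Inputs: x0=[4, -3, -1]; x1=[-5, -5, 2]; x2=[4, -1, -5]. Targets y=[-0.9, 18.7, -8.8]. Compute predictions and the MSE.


ŷ0 = (-0.9)·(4) + (-1.2)·(-3) + (1.8)·(-1) + 2.6 = 0.8
ŷ1 = (-0.9)·(-5) + (-1.2)·(-5) + (1.8)·(2) + 2.6 = 16.7
ŷ2 = (-0.9)·(4) + (-1.2)·(-1) + (1.8)·(-5) + 2.6 = -8.8
errors² = [2.89, 4.0, 0.0]
MSE = 6.8900/3 = 2.2967

2.2967


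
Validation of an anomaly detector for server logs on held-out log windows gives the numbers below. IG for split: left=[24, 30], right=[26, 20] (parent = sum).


Parent = [50, 50], H_parent = 1
H_left = 0.9911 (n=54), H_right = 0.9877 (n=46)
H_children = (54/100)·0.9911 + (46/100)·0.9877 = 0.9895
IG = 1 - 0.9895 = 0.0105

0.0105


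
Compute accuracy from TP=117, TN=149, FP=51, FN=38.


Accuracy = (TP+TN)/(TP+TN+FP+FN)
= (117+149)/(355)
= 266/355 = 74.93%

74.93%


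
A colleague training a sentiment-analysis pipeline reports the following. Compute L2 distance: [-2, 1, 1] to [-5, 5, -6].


d = √((-2+ 5)² + (1-5)² + (1+ 6)²)
  = √(9 + 16 + 49)
  = √74 = 8.6023

8.6023


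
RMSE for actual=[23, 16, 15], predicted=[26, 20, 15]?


MSE = 25/3 = 8.3333
RMSE = √(25/3) = 2.8868

2.8868


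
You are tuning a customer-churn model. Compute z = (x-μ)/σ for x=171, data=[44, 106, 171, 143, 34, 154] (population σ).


μ = 108.6667, σ = 53.0461
z = (171 - 108.6667)/53.0461 = 1.1751

1.1751


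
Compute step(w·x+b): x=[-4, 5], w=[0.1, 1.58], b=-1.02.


z = (-4)·(0.1) + (5)·(1.58) - 1.02
  = 6.48
step(z) = 1 (z≥0)

1


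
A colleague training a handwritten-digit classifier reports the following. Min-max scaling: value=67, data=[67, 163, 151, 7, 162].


min=7, max=163
(67-7)/(163-7) = 60/156 = 0.3846

0.3846


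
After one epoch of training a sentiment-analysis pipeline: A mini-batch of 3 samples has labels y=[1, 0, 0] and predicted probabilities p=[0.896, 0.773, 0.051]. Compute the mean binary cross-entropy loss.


L[0] = -ln(0.896) = 0.1098
L[1] = -ln(1-0.773) = -ln(0.227) = 1.4828
L[2] = -ln(1-0.051) = -ln(0.949) = 0.0523
mean = (0.1098 + 1.4828 + 0.0523)/3 = 0.5483

0.5483


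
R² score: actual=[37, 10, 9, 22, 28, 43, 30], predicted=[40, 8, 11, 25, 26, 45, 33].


ȳ = 25.5714
SS_res = Σ(y-ŷ)² = 43
SS_tot = Σ(y-ȳ)² = 989.71
R² = 1 - SS_res/SS_tot = 1 - 0.0434 = 0.9566

0.9566


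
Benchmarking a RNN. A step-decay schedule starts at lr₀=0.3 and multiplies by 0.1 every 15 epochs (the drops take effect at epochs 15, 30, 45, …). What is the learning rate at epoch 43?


n_drops = ⌊43/15⌋ = 2
lr = 0.3·0.1^2 = 0.3·0.01 = 0.003

0.003


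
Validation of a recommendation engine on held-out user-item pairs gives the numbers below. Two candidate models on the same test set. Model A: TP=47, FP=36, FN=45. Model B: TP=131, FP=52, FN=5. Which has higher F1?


Model A: P=47/83=0.5663, R=47/92=0.5109, F1=2PR/(P+R)=2TP/(2TP+FP+FN)=94/175=0.5371
Model B: P=131/183=0.7158, R=131/136=0.9632, F1=2PR/(P+R)=2TP/(2TP+FP+FN)=262/319=0.8213
0.5371 < 0.8213 → Model B

Model B


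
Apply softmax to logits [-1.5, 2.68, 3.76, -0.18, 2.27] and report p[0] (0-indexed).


Exponentials: e^-1.5=0.2231, e^2.68=14.5851, e^3.76=42.9484, e^-0.18=0.8353, e^2.27=9.6794
Sum = 68.2713
Softmax = [0.0033, 0.2136, 0.6291, 0.0122, 0.1418]
p[0] = 0.2231/68.2713 = 0.0033

0.0033


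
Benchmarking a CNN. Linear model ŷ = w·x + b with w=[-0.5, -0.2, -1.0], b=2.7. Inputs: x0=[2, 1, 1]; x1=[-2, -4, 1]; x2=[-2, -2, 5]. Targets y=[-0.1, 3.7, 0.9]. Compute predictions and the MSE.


ŷ0 = (-0.5)·(2) + (-0.2)·(1) + (-1.0)·(1) + 2.7 = 0.5
ŷ1 = (-0.5)·(-2) + (-0.2)·(-4) + (-1.0)·(1) + 2.7 = 3.5
ŷ2 = (-0.5)·(-2) + (-0.2)·(-2) + (-1.0)·(5) + 2.7 = -0.9
errors² = [0.36, 0.04, 3.24]
MSE = 3.6400/3 = 1.2133

1.2133


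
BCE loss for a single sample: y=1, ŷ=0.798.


BCE = -[y·ln(p) + (1-y)·ln(1-p)]
= -1·ln(0.798) - 0
= -ln(0.798) = 0.2256

0.2256


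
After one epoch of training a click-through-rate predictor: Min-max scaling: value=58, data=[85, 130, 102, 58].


min=58, max=130
(58-58)/(130-58) = 0/72 = 0.0

0.0


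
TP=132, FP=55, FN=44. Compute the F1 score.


Precision = 132/187 = 0.7059
Recall = 132/176 = 0.75
F1 = 2·P·R/(P+R) = 2·TP/(2·TP+FP+FN) = 264/(264+55+44) = 264/363 = 0.7273

0.7273


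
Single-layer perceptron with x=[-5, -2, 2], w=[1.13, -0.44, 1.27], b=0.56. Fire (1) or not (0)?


z = (-5)·(1.13) + (-2)·(-0.44) + (2)·(1.27) + 0.56
  = -1.67
step(z) = 0 (z<0)

0


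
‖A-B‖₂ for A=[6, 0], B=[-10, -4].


d = √((6+ 10)² + (0+ 4)²)
  = √(256 + 16)
  = √272 = 16.4924

16.4924


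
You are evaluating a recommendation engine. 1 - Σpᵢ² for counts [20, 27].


Probabilities: [20/47, 27/47] ≈ [0.4255, 0.5745]
Σpᵢ² = (400 + 729)/47² = 1129/2209
Gini = 1 - Σpᵢ² = 1 - 1129/2209 = 0.4889

0.4889


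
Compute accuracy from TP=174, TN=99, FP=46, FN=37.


Accuracy = (TP+TN)/(TP+TN+FP+FN)
= (174+99)/(356)
= 273/356 = 76.69%

76.69%


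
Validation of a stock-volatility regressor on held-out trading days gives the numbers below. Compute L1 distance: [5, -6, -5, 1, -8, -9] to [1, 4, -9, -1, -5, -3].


d = |5-1| + |-6-4| + |-5+ 9| + |1+ 1| + |-8+ 5| + |-9+ 3|
  = 4 + 10 + 4 + 2 + 3 + 6
  = 29

29


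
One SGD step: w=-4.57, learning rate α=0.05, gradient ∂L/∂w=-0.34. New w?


w_new = w - α·∇
= -4.57 - 0.05·-0.34
= -4.57 + 0.017
= -4.553

-4.553


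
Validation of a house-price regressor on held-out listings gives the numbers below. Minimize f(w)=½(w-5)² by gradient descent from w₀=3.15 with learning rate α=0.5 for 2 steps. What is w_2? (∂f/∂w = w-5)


step 1: grad = 3.15-5 = -1.85; w = 3.15 - 0.5·(-1.85) = 4.075
step 2: grad = 4.075-5 = -0.925; w = 4.075 - 0.5·(-0.925) = 4.5375

4.5375


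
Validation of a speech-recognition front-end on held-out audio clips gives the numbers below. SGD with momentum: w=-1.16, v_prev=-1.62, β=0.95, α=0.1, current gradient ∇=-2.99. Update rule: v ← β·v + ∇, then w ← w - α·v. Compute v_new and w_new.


v_new = 0.95·-1.62 - 2.99 = -1.539 - 2.99 = -4.529
w_new = -1.16 - 0.1·-4.529 = -1.16 + 0.4529 = -0.7071

v_new=-4.529, w_new=-0.7071


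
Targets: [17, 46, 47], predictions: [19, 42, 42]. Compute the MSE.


Squared errors: (17-19)²=4, (46-42)²=16, (47-42)²=25
Sum = 45
MSE = 45/3 = 15

15


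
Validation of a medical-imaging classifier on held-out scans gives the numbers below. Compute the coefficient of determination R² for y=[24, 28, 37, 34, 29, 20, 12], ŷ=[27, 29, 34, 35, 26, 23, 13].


ȳ = 26.2857
SS_res = Σ(y-ŷ)² = 39
SS_tot = Σ(y-ȳ)² = 433.43
R² = 1 - SS_res/SS_tot = 1 - 0.09 = 0.91

0.91


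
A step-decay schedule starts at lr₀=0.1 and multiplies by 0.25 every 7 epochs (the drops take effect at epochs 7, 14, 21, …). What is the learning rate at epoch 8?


n_drops = ⌊8/7⌋ = 1
lr = 0.1·0.25^1 = 0.1·0.25 = 0.025

0.025


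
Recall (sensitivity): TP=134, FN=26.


Recall = TP/(TP+FN)
= 134/(134+26)
= 134/160 = 83.75%

83.75%


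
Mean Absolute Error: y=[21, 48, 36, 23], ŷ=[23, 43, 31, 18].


Absolute errors: |21-23|=2, |48-43|=5, |36-31|=5, |23-18|=5
Sum = 17
MAE = 17/4 = 17/4

17/4


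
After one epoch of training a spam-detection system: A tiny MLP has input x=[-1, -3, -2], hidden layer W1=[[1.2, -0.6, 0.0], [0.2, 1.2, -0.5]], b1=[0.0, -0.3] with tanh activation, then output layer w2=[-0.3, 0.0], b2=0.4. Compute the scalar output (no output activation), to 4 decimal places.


z1[0] = (1.2)·(-1) + (-0.6)·(-3) + (0.0)·(-2) + 0.0 = 0.6
z1[1] = (0.2)·(-1) + (1.2)·(-3) + (-0.5)·(-2) - 0.3 = -3.1
h = tanh(z1) = [0.537, -0.9959]
output = (-0.3)·(0.537) + (0.0)·(-0.9959) + 0.4 = 0.2389

0.2389


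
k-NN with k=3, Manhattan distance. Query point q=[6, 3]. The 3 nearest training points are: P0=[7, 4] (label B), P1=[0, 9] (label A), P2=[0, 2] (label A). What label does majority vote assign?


d(q,P0) = 2  (label B)
d(q,P1) = 12  (label A)
d(q,P2) = 7  (label A)
Votes: A=2, B=1
Majority → A

A


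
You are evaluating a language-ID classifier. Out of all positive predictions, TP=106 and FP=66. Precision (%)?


Precision = TP/(TP+FP)
= 106/(106+66)
= 106/172 = 61.63%

61.63%


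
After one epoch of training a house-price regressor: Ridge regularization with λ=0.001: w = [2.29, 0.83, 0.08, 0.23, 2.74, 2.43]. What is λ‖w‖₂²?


‖w‖₂² = (2.29)² + (0.83)² + (0.08)² + (0.23)² + (2.74)² + (2.43)²
     = 5.2441 + 0.6889 + 0.0064 + 0.0529 + 7.5076 + 5.9049
     = 19.4048
λ·‖w‖₂² = 0.001·19.4048 = 0.019405

0.019405


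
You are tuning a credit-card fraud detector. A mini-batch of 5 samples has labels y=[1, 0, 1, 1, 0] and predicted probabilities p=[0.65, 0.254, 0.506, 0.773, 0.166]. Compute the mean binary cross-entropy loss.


L[0] = -ln(0.65) = 0.4308
L[1] = -ln(1-0.254) = -ln(0.746) = 0.293
L[2] = -ln(0.506) = 0.6812
L[3] = -ln(0.773) = 0.2575
L[4] = -ln(1-0.166) = -ln(0.834) = 0.1815
mean = (0.4308 + 0.293 + 0.6812 + 0.2575 + 0.1815)/5 = 0.3688

0.3688


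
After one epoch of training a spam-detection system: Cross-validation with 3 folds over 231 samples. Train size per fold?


Fold size = 231/3 = 77
Training per fold = 231 - 77 = 154

154


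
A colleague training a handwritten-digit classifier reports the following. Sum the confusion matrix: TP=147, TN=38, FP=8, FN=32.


Total = TP + TN + FP + FN
= 147 + 38 + 8 + 32
= 225
(Predicted positive: 155, predicted negative: 70)

225


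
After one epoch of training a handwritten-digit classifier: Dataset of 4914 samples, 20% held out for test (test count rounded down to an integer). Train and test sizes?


Test = ⌊4914·20/100⌋ = 982
Train = 4914 - 982 = 3932

Train: 3932, Test: 982


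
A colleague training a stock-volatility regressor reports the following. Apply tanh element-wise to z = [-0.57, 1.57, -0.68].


tanh(-0.57) = -0.5154
tanh(1.57) = 0.917
tanh(-0.68) = -0.5915
result = [-0.5154, 0.917, -0.5915]

[-0.5154, 0.917, -0.5915]


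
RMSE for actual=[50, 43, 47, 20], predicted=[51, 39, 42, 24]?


MSE = 58/4 = 14.5
RMSE = √(58/4) = 3.8079

3.8079


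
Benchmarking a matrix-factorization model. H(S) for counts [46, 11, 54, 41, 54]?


Probabilities: [46/206, 11/206, 54/206, 41/206, 54/206] ≈ [0.2233, 0.0534, 0.2621, 0.199, 0.2621]
H = -((46/206)·log₂(46/206) + (11/206)·log₂(11/206) + (54/206)·log₂(54/206) + (41/206)·log₂(41/206) + (54/206)·log₂(54/206))
  = 2.1849 bits

2.1849 bits


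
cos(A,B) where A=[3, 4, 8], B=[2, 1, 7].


A·B = 3·2 + 4·1 + 8·7 = 66
‖A‖ = √89 = 9.434, ‖B‖ = √54 = 7.3485
cos = 66/(√89·√54) = 66/√4806 = 0.952

0.952


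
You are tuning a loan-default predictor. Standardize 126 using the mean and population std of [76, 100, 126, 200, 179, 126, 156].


μ = 137.5714, σ = 40.3975
z = (126 - 137.5714)/40.3975 = -0.2864

-0.2864


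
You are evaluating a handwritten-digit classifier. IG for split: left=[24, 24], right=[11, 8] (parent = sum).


Parent = [35, 32], H_parent = 0.9986
H_left = 1 (n=48), H_right = 0.9819 (n=19)
H_children = (48/67)·1 + (19/67)·0.9819 = 0.9949
IG = 0.9986 - 0.9949 = 0.0037

0.0037


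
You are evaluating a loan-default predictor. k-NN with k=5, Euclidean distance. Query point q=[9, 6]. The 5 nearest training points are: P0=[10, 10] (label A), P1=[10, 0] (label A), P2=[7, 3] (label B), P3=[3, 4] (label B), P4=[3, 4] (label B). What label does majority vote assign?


d(q,P0) = 4.1231  (label A)
d(q,P1) = 6.0828  (label A)
d(q,P2) = 3.6056  (label B)
d(q,P3) = 6.3246  (label B)
d(q,P4) = 6.3246  (label B)
Votes: A=2, B=3
Majority → B

B


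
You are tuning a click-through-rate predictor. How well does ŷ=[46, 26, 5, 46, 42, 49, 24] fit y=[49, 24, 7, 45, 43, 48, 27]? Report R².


ȳ = 34.7143
SS_res = Σ(y-ŷ)² = 29
SS_tot = Σ(y-ȳ)² = 1497.43
R² = 1 - SS_res/SS_tot = 1 - 0.0194 = 0.9806

0.9806


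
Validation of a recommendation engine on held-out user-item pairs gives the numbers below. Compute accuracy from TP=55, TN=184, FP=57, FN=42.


Accuracy = (TP+TN)/(TP+TN+FP+FN)
= (55+184)/(338)
= 239/338 = 70.71%

70.71%


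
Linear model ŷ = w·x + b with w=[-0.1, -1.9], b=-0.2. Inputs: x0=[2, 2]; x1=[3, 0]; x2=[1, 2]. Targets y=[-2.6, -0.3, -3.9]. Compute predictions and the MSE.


ŷ0 = (-0.1)·(2) + (-1.9)·(2) - 0.2 = -4.2
ŷ1 = (-0.1)·(3) + (-1.9)·(0) - 0.2 = -0.5
ŷ2 = (-0.1)·(1) + (-1.9)·(2) - 0.2 = -4.1
errors² = [2.56, 0.04, 0.04]
MSE = 2.6400/3 = 0.88

0.88


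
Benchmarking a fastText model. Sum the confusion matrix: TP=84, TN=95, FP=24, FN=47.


Total = TP + TN + FP + FN
= 84 + 95 + 24 + 47
= 250
(Predicted positive: 108, predicted negative: 142)

250


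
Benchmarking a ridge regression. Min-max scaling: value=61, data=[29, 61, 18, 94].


min=18, max=94
(61-18)/(94-18) = 43/76 = 0.5658

0.5658


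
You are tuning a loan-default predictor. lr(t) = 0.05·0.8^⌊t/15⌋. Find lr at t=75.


n_drops = ⌊75/15⌋ = 5
lr = 0.05·0.8^5 = 0.05·0.32768 = 0.016384

0.016384


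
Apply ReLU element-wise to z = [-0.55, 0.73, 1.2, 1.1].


ReLU(-0.55) = max(0, -0.55) = 0.0
ReLU(0.73) = max(0, 0.73) = 0.73
ReLU(1.2) = max(0, 1.2) = 1.2
ReLU(1.1) = max(0, 1.1) = 1.1
result = [0.0, 0.73, 1.2, 1.1]

[0.0, 0.73, 1.2, 1.1]


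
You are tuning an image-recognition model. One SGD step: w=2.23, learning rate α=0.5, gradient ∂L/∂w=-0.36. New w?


w_new = w - α·∇
= 2.23 - 0.5·-0.36
= 2.23 + 0.18
= 2.41

2.41


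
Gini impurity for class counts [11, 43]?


Probabilities: [11/54, 43/54] ≈ [0.2037, 0.7963]
Σpᵢ² = (121 + 1849)/54² = 1970/2916
Gini = 1 - Σpᵢ² = 1 - 1970/2916 = 0.3244

0.3244


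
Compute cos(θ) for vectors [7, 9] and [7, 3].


A·B = 7·7 + 9·3 = 76
‖A‖ = √130 = 11.4018, ‖B‖ = √58 = 7.6158
cos = 76/(√130·√58) = 76/√7540 = 0.8752

0.8752


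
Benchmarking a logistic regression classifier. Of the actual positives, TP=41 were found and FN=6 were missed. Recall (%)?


Recall = TP/(TP+FN)
= 41/(41+6)
= 41/47 = 87.23%

87.23%


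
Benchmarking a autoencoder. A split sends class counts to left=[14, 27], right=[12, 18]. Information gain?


Parent = [26, 45], H_parent = 0.9477
H_left = 0.9262 (n=41), H_right = 0.971 (n=30)
H_children = (41/71)·0.9262 + (30/71)·0.971 = 0.9451
IG = 0.9477 - 0.9451 = 0.0026

0.0026


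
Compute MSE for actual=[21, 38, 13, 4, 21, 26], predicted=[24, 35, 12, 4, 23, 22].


Squared errors: (21-24)²=9, (38-35)²=9, (13-12)²=1, (4-4)²=0, (21-23)²=4, (26-22)²=16
Sum = 39
MSE = 39/6 = 13/2

13/2


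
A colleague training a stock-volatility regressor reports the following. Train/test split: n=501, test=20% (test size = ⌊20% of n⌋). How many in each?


Test = ⌊501·20/100⌋ = 100
Train = 501 - 100 = 401

Train: 401, Test: 100


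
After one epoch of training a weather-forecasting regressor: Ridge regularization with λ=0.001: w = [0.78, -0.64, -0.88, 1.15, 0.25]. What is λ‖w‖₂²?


‖w‖₂² = (0.78)² + (-0.64)² + (-0.88)² + (1.15)² + (0.25)²
     = 0.6084 + 0.4096 + 0.7744 + 1.3225 + 0.0625
     = 3.1774
λ·‖w‖₂² = 0.001·3.1774 = 0.003177

0.003177


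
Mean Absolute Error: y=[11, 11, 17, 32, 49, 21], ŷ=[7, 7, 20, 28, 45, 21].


Absolute errors: |11-7|=4, |11-7|=4, |17-20|=3, |32-28|=4, |49-45|=4, |21-21|=0
Sum = 19
MAE = 19/6 = 19/6

19/6


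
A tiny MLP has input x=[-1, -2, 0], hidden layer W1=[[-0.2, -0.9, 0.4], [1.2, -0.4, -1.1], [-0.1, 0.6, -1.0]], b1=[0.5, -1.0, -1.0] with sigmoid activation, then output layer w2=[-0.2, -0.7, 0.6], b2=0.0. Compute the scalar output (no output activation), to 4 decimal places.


z1[0] = (-0.2)·(-1) + (-0.9)·(-2) + (0.4)·(0) + 0.5 = 2.5
z1[1] = (1.2)·(-1) + (-0.4)·(-2) + (-1.1)·(0) - 1.0 = -1.4
z1[2] = (-0.1)·(-1) + (0.6)·(-2) + (-1.0)·(0) - 1.0 = -2.1
h = sigmoid(z1) = [0.9241, 0.1978, 0.1091]
output = (-0.2)·(0.9241) + (-0.7)·(0.1978) + (0.6)·(0.1091) + 0.0 = -0.2578

-0.2578


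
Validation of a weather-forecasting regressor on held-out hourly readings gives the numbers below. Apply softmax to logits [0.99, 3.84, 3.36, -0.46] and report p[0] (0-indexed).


Exponentials: e^0.99=2.6912, e^3.84=46.5255, e^3.36=28.7892, e^-0.46=0.6313
Sum = 78.6372
Softmax = [0.0342, 0.5916, 0.3661, 0.008]
p[0] = 2.6912/78.6372 = 0.0342

0.0342


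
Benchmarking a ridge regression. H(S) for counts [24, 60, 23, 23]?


Probabilities: [24/130, 60/130, 23/130, 23/130] ≈ [0.1846, 0.4615, 0.1769, 0.1769]
H = -((24/130)·log₂(24/130) + (60/130)·log₂(60/130) + (23/130)·log₂(23/130) + (23/130)·log₂(23/130))
  = 1.849 bits

1.849 bits


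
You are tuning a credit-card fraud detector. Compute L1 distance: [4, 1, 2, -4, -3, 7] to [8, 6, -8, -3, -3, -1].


d = |4-8| + |1-6| + |2+ 8| + |-4+ 3| + |-3+ 3| + |7+ 1|
  = 4 + 5 + 10 + 1 + 0 + 8
  = 28

28


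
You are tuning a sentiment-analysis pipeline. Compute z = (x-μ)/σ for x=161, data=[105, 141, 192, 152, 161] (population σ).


μ = 150.2, σ = 28.2659
z = (161 - 150.2)/28.2659 = 0.3821

0.3821


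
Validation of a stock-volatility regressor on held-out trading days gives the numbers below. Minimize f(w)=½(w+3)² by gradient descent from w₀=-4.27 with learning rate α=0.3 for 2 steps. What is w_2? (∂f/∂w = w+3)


step 1: grad = -4.27+3 = -1.27; w = -4.27 - 0.3·(-1.27) = -3.889
step 2: grad = -3.889+3 = -0.889; w = -3.889 - 0.3·(-0.889) = -3.6223

-3.6223


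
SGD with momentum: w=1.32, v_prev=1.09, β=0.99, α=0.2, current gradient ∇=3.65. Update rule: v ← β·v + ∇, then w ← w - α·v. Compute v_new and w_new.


v_new = 0.99·1.09 + 3.65 = 1.0791 + 3.65 = 4.7291
w_new = 1.32 - 0.2·4.7291 = 1.32 - 0.94582 = 0.37418

v_new=4.7291, w_new=0.37418


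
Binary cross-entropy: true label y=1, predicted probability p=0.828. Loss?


BCE = -[y·ln(p) + (1-y)·ln(1-p)]
= -1·ln(0.828) - 0
= -ln(0.828) = 0.1887

0.1887


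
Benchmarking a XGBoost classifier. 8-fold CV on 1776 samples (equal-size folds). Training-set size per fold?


Fold size = 1776/8 = 222
Training per fold = 1776 - 222 = 1554

1554


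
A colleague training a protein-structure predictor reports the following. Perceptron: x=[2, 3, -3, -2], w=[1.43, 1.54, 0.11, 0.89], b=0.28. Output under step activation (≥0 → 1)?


z = (2)·(1.43) + (3)·(1.54) + (-3)·(0.11) + (-2)·(0.89) + 0.28
  = 5.65
step(z) = 1 (z≥0)

1


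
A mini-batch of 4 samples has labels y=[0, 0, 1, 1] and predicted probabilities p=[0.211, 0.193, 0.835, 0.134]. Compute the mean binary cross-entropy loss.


L[0] = -ln(1-0.211) = -ln(0.789) = 0.237
L[1] = -ln(1-0.193) = -ln(0.807) = 0.2144
L[2] = -ln(0.835) = 0.1803
L[3] = -ln(0.134) = 2.0099
mean = (0.237 + 0.2144 + 0.1803 + 2.0099)/4 = 0.6604

0.6604


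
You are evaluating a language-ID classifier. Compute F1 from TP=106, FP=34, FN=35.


Precision = 106/140 = 0.7571
Recall = 106/141 = 0.7518
F1 = 2·P·R/(P+R) = 2·TP/(2·TP+FP+FN) = 212/(212+34+35) = 212/281 = 0.7544

0.7544


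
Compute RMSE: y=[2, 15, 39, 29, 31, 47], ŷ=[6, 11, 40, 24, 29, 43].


MSE = 78/6 = 13
RMSE = √(78/6) = 3.6056

3.6056


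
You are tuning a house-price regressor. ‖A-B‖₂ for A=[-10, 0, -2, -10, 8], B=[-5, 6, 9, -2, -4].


d = √((-10+ 5)² + (0-6)² + (-2-9)² + (-10+ 2)² + (8+ 4)²)
  = √(25 + 36 + 121 + 64 + 144)
  = √390 = 19.7484

19.7484


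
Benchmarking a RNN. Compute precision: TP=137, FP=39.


Precision = TP/(TP+FP)
= 137/(137+39)
= 137/176 = 77.84%

77.84%


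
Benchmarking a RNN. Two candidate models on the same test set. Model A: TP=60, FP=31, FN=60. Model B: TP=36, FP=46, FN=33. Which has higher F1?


Model A: P=60/91=0.6593, R=60/120=0.5, F1=2PR/(P+R)=2TP/(2TP+FP+FN)=120/211=0.5687
Model B: P=36/82=0.439, R=36/69=0.5217, F1=2PR/(P+R)=2TP/(2TP+FP+FN)=72/151=0.4768
0.5687 > 0.4768 → Model A

Model A


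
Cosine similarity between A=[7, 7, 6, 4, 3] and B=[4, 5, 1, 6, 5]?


A·B = 7·4 + 7·5 + 6·1 + 4·6 + 3·5 = 108
‖A‖ = √159 = 12.6095, ‖B‖ = √103 = 10.1489
cos = 108/(√159·√103) = 108/√16377 = 0.8439

0.8439


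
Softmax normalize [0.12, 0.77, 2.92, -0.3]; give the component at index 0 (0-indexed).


Exponentials: e^0.12=1.1275, e^0.77=2.1598, e^2.92=18.5413, e^-0.3=0.7408
Sum = 22.5694
Softmax = [0.05, 0.0957, 0.8215, 0.0328]
p[0] = 1.1275/22.5694 = 0.05

0.05


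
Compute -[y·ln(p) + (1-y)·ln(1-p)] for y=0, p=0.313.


BCE = -[y·ln(p) + (1-y)·ln(1-p)]
= -0 - 1·ln(1-0.313)
= -ln(0.687) = 0.3754

0.3754


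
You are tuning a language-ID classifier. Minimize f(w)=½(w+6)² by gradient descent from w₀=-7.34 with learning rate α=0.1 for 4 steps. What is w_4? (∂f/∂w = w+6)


step 1: grad = -7.34+6 = -1.34; w = -7.34 - 0.1·(-1.34) = -7.206
step 2: grad = -7.206+6 = -1.206; w = -7.206 - 0.1·(-1.206) = -7.0854
step 3: grad = -7.0854+6 = -1.0854; w = -7.0854 - 0.1·(-1.0854) = -6.97686
step 4: grad = -6.97686+6 = -0.97686; w = -6.97686 - 0.1·(-0.97686) = -6.879174

-6.879174


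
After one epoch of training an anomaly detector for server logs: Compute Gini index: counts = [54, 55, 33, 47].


Probabilities: [54/189, 55/189, 33/189, 47/189] ≈ [0.2857, 0.291, 0.1746, 0.2487]
Σpᵢ² = (2916 + 3025 + 1089 + 2209)/189² = 9239/35721
Gini = 1 - Σpᵢ² = 1 - 9239/35721 = 0.7414

0.7414


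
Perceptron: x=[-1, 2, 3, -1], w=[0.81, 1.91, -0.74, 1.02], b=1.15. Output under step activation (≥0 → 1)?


z = (-1)·(0.81) + (2)·(1.91) + (3)·(-0.74) + (-1)·(1.02) + 1.15
  = 0.92
step(z) = 1 (z≥0)

1


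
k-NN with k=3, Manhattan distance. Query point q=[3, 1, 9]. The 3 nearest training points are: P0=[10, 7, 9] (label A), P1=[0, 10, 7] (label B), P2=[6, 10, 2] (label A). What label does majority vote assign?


d(q,P0) = 13  (label A)
d(q,P1) = 14  (label B)
d(q,P2) = 19  (label A)
Votes: A=2, B=1
Majority → A

A


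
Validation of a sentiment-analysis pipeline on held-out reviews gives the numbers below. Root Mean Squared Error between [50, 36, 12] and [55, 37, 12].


MSE = 26/3 = 8.6667
RMSE = √(26/3) = 2.9439

2.9439


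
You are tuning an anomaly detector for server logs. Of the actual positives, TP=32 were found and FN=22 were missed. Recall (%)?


Recall = TP/(TP+FN)
= 32/(32+22)
= 32/54 = 59.26%

59.26%


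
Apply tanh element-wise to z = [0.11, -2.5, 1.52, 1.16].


tanh(0.11) = 0.1096
tanh(-2.5) = -0.9866
tanh(1.52) = 0.9087
tanh(1.16) = 0.821
result = [0.1096, -0.9866, 0.9087, 0.821]

[0.1096, -0.9866, 0.9087, 0.821]


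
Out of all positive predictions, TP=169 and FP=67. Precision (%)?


Precision = TP/(TP+FP)
= 169/(169+67)
= 169/236 = 71.61%

71.61%


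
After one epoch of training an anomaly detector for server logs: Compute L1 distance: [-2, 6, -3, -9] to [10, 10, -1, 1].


d = |-2-10| + |6-10| + |-3+ 1| + |-9-1|
  = 12 + 4 + 2 + 10
  = 28

28


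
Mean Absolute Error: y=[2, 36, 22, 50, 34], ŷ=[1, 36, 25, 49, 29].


Absolute errors: |2-1|=1, |36-36|=0, |22-25|=3, |50-49|=1, |34-29|=5
Sum = 10
MAE = 10/5 = 2

2


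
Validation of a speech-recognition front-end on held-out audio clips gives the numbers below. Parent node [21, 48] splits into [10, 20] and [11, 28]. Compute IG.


Parent = [21, 48], H_parent = 0.8865
H_left = 0.9183 (n=30), H_right = 0.8582 (n=39)
H_children = (30/69)·0.9183 + (39/69)·0.8582 = 0.8843
IG = 0.8865 - 0.8843 = 0.0022

0.0022


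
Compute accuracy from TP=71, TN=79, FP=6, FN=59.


Accuracy = (TP+TN)/(TP+TN+FP+FN)
= (71+79)/(215)
= 150/215 = 69.77%

69.77%


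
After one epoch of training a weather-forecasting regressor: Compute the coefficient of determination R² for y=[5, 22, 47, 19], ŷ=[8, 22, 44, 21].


ȳ = 23.25
SS_res = Σ(y-ŷ)² = 22
SS_tot = Σ(y-ȳ)² = 916.75
R² = 1 - SS_res/SS_tot = 1 - 0.024 = 0.976

0.976


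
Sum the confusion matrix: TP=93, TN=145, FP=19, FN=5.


Total = TP + TN + FP + FN
= 93 + 145 + 19 + 5
= 262
(Predicted positive: 112, predicted negative: 150)

262


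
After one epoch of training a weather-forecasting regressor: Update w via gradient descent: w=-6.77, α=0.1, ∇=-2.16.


w_new = w - α·∇
= -6.77 - 0.1·-2.16
= -6.77 + 0.216
= -6.554

-6.554


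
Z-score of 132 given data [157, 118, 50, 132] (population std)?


μ = 114.25, σ = 39.6382
z = (132 - 114.25)/39.6382 = 0.4478

0.4478


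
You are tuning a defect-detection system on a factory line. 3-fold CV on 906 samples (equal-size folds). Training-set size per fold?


Fold size = 906/3 = 302
Training per fold = 906 - 302 = 604

604


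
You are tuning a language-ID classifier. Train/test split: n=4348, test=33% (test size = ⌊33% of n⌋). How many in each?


Test = ⌊4348·33/100⌋ = 1434
Train = 4348 - 1434 = 2914

Train: 2914, Test: 1434


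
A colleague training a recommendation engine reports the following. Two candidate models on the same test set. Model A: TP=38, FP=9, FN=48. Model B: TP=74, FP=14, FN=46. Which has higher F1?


Model A: P=38/47=0.8085, R=38/86=0.4419, F1=2PR/(P+R)=2TP/(2TP+FP+FN)=76/133=0.5714
Model B: P=74/88=0.8409, R=74/120=0.6167, F1=2PR/(P+R)=2TP/(2TP+FP+FN)=148/208=0.7115
0.5714 < 0.7115 → Model B

Model B


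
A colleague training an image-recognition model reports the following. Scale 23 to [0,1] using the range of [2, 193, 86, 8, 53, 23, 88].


min=2, max=193
(23-2)/(193-2) = 21/191 = 0.1099

0.1099


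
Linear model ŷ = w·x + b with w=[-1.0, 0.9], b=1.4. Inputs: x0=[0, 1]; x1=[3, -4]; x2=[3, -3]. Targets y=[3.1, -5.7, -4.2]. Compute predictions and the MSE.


ŷ0 = (-1.0)·(0) + (0.9)·(1) + 1.4 = 2.3
ŷ1 = (-1.0)·(3) + (0.9)·(-4) + 1.4 = -5.2
ŷ2 = (-1.0)·(3) + (0.9)·(-3) + 1.4 = -4.3
errors² = [0.64, 0.25, 0.01]
MSE = 0.9000/3 = 0.3

0.3


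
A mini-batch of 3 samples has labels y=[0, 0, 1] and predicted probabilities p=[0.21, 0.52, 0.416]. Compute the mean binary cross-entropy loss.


L[0] = -ln(1-0.21) = -ln(0.79) = 0.2357
L[1] = -ln(1-0.52) = -ln(0.48) = 0.734
L[2] = -ln(0.416) = 0.8771
mean = (0.2357 + 0.734 + 0.8771)/3 = 0.6156

0.6156


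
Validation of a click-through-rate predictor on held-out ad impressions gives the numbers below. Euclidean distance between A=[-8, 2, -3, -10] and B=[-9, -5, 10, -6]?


d = √((-8+ 9)² + (2+ 5)² + (-3-10)² + (-10+ 6)²)
  = √(1 + 49 + 169 + 16)
  = √235 = 15.3297

15.3297


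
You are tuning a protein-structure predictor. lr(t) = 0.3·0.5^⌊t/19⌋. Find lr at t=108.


n_drops = ⌊108/19⌋ = 5
lr = 0.3·0.5^5 = 0.3·0.03125 = 0.009375

0.009375


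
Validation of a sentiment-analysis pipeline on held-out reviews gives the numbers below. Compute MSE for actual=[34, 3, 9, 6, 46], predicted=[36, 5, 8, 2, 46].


Squared errors: (34-36)²=4, (3-5)²=4, (9-8)²=1, (6-2)²=16, (46-46)²=0
Sum = 25
MSE = 25/5 = 5

5


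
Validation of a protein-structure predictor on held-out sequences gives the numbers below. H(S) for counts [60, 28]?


Probabilities: [60/88, 28/88] ≈ [0.6818, 0.3182]
H = -((60/88)·log₂(60/88) + (28/88)·log₂(28/88))
  = 0.9024 bits

0.9024 bits


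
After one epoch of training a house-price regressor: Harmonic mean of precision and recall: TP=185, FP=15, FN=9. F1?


Precision = 185/200 = 0.925
Recall = 185/194 = 0.9536
F1 = 2·P·R/(P+R) = 2·TP/(2·TP+FP+FN) = 370/(370+15+9) = 370/394 = 0.9391

0.9391


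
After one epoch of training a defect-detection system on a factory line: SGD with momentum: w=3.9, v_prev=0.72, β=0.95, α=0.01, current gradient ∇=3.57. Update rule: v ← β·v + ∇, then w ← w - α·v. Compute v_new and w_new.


v_new = 0.95·0.72 + 3.57 = 0.684 + 3.57 = 4.254
w_new = 3.9 - 0.01·4.254 = 3.9 - 0.04254 = 3.85746

v_new=4.254, w_new=3.85746


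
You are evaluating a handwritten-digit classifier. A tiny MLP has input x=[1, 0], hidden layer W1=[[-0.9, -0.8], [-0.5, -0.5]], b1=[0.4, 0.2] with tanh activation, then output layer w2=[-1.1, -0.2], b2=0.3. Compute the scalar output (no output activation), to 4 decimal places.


z1[0] = (-0.9)·(1) + (-0.8)·(0) + 0.4 = -0.5
z1[1] = (-0.5)·(1) + (-0.5)·(0) + 0.2 = -0.3
h = tanh(z1) = [-0.4621, -0.2913]
output = (-1.1)·(-0.4621) + (-0.2)·(-0.2913) + 0.3 = 0.8666

0.8666


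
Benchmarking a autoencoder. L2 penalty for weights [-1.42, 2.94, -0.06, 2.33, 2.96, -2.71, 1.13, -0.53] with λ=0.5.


‖w‖₂² = (-1.42)² + (2.94)² + (-0.06)² + (2.33)² + (2.96)² + (-2.71)² + (1.13)² + (-0.53)²
     = 2.0164 + 8.6436 + 0.0036 + 5.4289 + 8.7616 + 7.3441 + 1.2769 + 0.2809
     = 33.756
λ·‖w‖₂² = 0.5·33.756 = 16.878

16.878


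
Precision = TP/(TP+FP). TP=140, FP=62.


Precision = TP/(TP+FP)
= 140/(140+62)
= 140/202 = 69.31%

69.31%


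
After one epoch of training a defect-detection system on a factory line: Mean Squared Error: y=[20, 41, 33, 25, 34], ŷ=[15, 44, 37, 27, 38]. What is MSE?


Squared errors: (20-15)²=25, (41-44)²=9, (33-37)²=16, (25-27)²=4, (34-38)²=16
Sum = 70
MSE = 70/5 = 14

14


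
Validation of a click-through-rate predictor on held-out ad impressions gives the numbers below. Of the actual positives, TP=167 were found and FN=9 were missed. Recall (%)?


Recall = TP/(TP+FN)
= 167/(167+9)
= 167/176 = 94.89%

94.89%


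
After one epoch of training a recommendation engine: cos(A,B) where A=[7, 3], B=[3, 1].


A·B = 7·3 + 3·1 = 24
‖A‖ = √58 = 7.6158, ‖B‖ = √10 = 3.1623
cos = 24/(√58·√10) = 24/√580 = 0.9965

0.9965


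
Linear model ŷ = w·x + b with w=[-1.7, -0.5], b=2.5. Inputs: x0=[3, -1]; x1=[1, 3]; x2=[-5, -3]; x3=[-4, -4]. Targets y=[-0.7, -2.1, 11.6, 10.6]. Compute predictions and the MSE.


ŷ0 = (-1.7)·(3) + (-0.5)·(-1) + 2.5 = -2.1
ŷ1 = (-1.7)·(1) + (-0.5)·(3) + 2.5 = -0.7
ŷ2 = (-1.7)·(-5) + (-0.5)·(-3) + 2.5 = 12.5
ŷ3 = (-1.7)·(-4) + (-0.5)·(-4) + 2.5 = 11.3
errors² = [1.96, 1.96, 0.81, 0.49]
MSE = 5.2200/4 = 1.305

1.305


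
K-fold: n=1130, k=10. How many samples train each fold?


Fold size = 1130/10 = 113
Training per fold = 1130 - 113 = 1017

1017


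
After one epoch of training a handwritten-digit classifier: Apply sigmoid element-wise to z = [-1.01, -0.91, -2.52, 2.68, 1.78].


σ(-1.01) = 1/(1+e^1.01) = 0.267
σ(-0.91) = 1/(1+e^0.91) = 0.287
σ(-2.52) = 1/(1+e^2.52) = 0.0745
σ(2.68) = 1/(1+e^-2.68) = 0.9358
σ(1.78) = 1/(1+e^-1.78) = 0.8557
result = [0.267, 0.287, 0.0745, 0.9358, 0.8557]

[0.267, 0.287, 0.0745, 0.9358, 0.8557]
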